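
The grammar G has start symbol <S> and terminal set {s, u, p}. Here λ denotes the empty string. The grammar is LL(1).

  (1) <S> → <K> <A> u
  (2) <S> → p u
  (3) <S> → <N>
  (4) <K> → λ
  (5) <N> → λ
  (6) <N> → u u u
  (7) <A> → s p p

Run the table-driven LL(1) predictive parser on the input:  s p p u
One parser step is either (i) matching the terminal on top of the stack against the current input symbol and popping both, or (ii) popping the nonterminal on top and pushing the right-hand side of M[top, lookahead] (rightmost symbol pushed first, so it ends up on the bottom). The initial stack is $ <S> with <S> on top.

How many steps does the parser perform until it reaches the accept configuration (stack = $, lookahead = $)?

step 1: stack=$ <S>  input=s p p u $  — expand <S> → <K> <A> u
step 2: stack=$ u <A> <K>  input=s p p u $  — expand <K> → λ
step 3: stack=$ u <A>  input=s p p u $  — expand <A> → s p p
step 4: stack=$ u p p s  input=s p p u $  — match s
step 5: stack=$ u p p  input=p p u $  — match p
step 6: stack=$ u p  input=p u $  — match p
step 7: stack=$ u  input=u $  — match u
Accept reached after 7 steps.

7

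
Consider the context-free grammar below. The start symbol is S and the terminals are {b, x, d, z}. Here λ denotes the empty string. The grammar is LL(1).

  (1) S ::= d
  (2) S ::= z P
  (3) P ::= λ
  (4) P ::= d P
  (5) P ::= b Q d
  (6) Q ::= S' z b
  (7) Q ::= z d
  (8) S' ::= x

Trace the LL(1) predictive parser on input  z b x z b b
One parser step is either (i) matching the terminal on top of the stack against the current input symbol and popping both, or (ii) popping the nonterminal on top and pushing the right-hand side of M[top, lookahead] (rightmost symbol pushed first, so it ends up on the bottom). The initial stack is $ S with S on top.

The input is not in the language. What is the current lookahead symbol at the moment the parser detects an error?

b

step 1: stack=$ S  input=z b x z b b $  — expand S ::= z P
step 2: stack=$ P z  input=z b x z b b $  — match z
step 3: stack=$ P  input=b x z b b $  — expand P ::= b Q d
step 4: stack=$ d Q b  input=b x z b b $  — match b
step 5: stack=$ d Q  input=x z b b $  — expand Q ::= S' z b
step 6: stack=$ d b z S'  input=x z b b $  — expand S' ::= x
step 7: stack=$ d b z x  input=x z b b $  — match x
step 8: stack=$ d b z  input=z b b $  — match z
step 9: stack=$ d b  input=b b $  — match b
step 10: stack=$ d  input=b $  — error: top is terminal d but lookahead is b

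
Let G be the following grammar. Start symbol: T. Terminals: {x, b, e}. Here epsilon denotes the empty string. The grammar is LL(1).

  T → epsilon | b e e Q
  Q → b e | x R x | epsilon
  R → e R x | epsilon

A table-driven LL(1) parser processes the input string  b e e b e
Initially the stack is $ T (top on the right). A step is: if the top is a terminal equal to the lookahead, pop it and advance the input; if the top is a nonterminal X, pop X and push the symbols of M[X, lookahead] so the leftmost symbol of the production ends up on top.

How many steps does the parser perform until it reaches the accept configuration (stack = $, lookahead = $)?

step 1: stack=$ T  input=b e e b e $  — expand T → b e e Q
step 2: stack=$ Q e e b  input=b e e b e $  — match b
step 3: stack=$ Q e e  input=e e b e $  — match e
step 4: stack=$ Q e  input=e b e $  — match e
step 5: stack=$ Q  input=b e $  — expand Q → b e
step 6: stack=$ e b  input=b e $  — match b
step 7: stack=$ e  input=e $  — match e
Accept reached after 7 steps.

7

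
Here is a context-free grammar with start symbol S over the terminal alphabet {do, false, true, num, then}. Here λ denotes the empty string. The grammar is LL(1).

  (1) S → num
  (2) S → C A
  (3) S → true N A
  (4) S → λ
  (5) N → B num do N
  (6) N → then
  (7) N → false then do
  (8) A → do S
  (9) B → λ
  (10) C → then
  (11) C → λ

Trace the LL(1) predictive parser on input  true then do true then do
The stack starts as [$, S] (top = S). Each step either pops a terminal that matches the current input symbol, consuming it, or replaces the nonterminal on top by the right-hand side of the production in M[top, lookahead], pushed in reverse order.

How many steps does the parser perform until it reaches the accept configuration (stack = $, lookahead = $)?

13

      Stack       Input                        Action
   1  $ S         true then do true then do $  expand S → true N A
   2  $ A N true  true then do true then do $  match true
   3  $ A N       then do true then do $       expand N → then
   4  $ A then    then do true then do $       match then
   5  $ A         do true then do $            expand A → do S
   6  $ S do      do true then do $            match do
   7  $ S         true then do $               expand S → true N A
   8  $ A N true  true then do $               match true
   9  $ A N       then do $                    expand N → then
  10  $ A then    then do $                    match then
  11  $ A         do $                         expand A → do S
  12  $ S do      do $                         match do
  13  $ S         $                            expand S → λ
Accept reached after 13 steps.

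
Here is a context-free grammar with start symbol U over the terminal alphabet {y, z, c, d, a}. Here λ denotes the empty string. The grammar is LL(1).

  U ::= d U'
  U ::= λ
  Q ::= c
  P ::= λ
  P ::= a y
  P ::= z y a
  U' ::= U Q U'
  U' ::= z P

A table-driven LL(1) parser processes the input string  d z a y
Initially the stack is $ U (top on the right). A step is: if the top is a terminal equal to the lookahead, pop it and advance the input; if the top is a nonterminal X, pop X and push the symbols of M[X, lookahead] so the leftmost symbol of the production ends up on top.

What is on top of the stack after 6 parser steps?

y

     Stack   Input      Action
  1  $ U     d z a y $  expand U ::= d U'
  2  $ U' d  d z a y $  match d
  3  $ U'    z a y $    expand U' ::= z P
  4  $ P z   z a y $    match z
  5  $ P     a y $      expand P ::= a y
  6  $ y a   a y $      match a
Stack after step 6: $ y (top = y).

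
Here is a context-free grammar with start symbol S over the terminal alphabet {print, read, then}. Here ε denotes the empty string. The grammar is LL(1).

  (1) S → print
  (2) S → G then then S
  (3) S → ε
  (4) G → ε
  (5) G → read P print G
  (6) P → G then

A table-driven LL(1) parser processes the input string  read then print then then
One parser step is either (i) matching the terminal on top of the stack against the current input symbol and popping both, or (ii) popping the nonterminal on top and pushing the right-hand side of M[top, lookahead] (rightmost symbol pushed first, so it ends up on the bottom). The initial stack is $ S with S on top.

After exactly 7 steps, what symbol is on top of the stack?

G

step 1: stack=$ S  input=read then print then then $  — expand S → G then then S
step 2: stack=$ S then then G  input=read then print then then $  — expand G → read P print G
step 3: stack=$ S then then G print P read  input=read then print then then $  — match read
step 4: stack=$ S then then G print P  input=then print then then $  — expand P → G then
step 5: stack=$ S then then G print then G  input=then print then then $  — expand G → ε
step 6: stack=$ S then then G print then  input=then print then then $  — match then
step 7: stack=$ S then then G print  input=print then then $  — match print
Stack after step 7: $ S then then G (top = G).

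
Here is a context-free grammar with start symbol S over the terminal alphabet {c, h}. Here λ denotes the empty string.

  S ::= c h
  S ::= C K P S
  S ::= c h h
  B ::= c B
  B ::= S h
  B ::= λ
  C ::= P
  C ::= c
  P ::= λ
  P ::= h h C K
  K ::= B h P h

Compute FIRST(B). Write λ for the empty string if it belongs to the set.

{λ, c, h}

FIRST(P) = {λ, h}
FIRST(C) = {λ, c, h}  (via P)
FIRST(S) = {c, h}  (via C K P S)
FIRST(B) = {λ, c, h}  (via S h)
FIRST(K) = {c, h}  (via B h P h)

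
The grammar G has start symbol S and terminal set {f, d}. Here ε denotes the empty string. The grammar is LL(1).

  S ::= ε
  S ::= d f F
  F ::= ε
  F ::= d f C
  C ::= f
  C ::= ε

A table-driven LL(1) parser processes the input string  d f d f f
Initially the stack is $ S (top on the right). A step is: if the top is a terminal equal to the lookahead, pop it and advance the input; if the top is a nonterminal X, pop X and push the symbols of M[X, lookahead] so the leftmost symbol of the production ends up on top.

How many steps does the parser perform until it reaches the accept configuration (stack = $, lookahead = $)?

8

     Stack    Input        Action
  1  $ S      d f d f f $  expand S ::= d f F
  2  $ F f d  d f d f f $  match d
  3  $ F f    f d f f $    match f
  4  $ F      d f f $      expand F ::= d f C
  5  $ C f d  d f f $      match d
  6  $ C f    f f $        match f
  7  $ C      f $          expand C ::= f
  8  $ f      f $          match f
Accept reached after 8 steps.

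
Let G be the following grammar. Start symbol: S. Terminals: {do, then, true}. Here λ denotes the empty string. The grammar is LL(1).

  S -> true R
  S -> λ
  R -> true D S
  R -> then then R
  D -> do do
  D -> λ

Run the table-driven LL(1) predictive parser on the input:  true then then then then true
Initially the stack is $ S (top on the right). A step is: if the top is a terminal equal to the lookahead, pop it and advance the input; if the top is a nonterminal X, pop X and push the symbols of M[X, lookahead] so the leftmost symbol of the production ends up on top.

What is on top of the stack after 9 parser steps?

true

     Stack          Input                            Action
  1  $ S            true then then then then true $  expand S -> true R
  2  $ R true       true then then then then true $  match true
  3  $ R            then then then then true $       expand R -> then then R
  4  $ R then then  then then then then true $       match then
  5  $ R then       then then then true $            match then
  6  $ R            then then true $                 expand R -> then then R
  7  $ R then then  then then true $                 match then
  8  $ R then       then true $                      match then
  9  $ R            true $                           expand R -> true D S
Stack after step 9: $ S D true (top = true).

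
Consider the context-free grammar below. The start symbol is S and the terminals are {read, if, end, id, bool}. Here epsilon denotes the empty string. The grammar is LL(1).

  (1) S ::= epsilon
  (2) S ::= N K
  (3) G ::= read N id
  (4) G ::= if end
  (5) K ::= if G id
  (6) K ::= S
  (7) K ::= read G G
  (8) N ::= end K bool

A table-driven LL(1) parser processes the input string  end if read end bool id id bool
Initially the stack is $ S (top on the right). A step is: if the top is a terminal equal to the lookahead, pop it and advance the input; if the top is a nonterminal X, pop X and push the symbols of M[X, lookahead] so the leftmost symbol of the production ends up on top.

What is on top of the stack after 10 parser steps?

S

      Stack                      Input                              Action
   1  $ S                        end if read end bool id id bool $  expand S ::= N K
   2  $ K N                      end if read end bool id id bool $  expand N ::= end K bool
   3  $ K bool K end             end if read end bool id id bool $  match end
   4  $ K bool K                 if read end bool id id bool $      expand K ::= if G id
   5  $ K bool id G if           if read end bool id id bool $      match if
   6  $ K bool id G              read end bool id id bool $         expand G ::= read N id
   7  $ K bool id id N read      read end bool id id bool $         match read
   8  $ K bool id id N           end bool id id bool $              expand N ::= end K bool
   9  $ K bool id id bool K end  end bool id id bool $              match end
  10  $ K bool id id bool K      bool id id bool $                  expand K ::= S
Stack after step 10: $ K bool id id bool S (top = S).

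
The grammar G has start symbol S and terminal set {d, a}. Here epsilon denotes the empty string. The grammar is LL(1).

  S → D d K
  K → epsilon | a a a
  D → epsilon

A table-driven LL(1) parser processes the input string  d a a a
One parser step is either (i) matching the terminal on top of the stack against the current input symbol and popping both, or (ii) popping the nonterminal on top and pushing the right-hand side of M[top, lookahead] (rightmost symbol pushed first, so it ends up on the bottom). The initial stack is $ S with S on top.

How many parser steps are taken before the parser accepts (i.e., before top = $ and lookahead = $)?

7

step 1: stack=$ S  input=d a a a $  — expand S → D d K
step 2: stack=$ K d D  input=d a a a $  — expand D → epsilon
step 3: stack=$ K d  input=d a a a $  — match d
step 4: stack=$ K  input=a a a $  — expand K → a a a
step 5: stack=$ a a a  input=a a a $  — match a
step 6: stack=$ a a  input=a a $  — match a
step 7: stack=$ a  input=a $  — match a
Accept reached after 7 steps.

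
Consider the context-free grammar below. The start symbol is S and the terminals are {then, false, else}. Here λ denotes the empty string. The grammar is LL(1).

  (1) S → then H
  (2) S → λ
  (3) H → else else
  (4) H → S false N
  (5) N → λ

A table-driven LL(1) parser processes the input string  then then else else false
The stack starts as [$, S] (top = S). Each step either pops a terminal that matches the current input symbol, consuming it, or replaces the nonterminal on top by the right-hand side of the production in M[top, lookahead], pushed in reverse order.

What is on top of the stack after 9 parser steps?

     Stack                Input                        Action
  1  $ S                  then then else else false $  expand S → then H
  2  $ H then             then then else else false $  match then
  3  $ H                  then else else false $       expand H → S false N
  4  $ N false S          then else else false $       expand S → then H
  5  $ N false H then     then else else false $       match then
  6  $ N false H          else else false $            expand H → else else
  7  $ N false else else  else else false $            match else
  8  $ N false else       else false $                 match else
  9  $ N false            false $                      match false
Stack after step 9: $ N (top = N).

N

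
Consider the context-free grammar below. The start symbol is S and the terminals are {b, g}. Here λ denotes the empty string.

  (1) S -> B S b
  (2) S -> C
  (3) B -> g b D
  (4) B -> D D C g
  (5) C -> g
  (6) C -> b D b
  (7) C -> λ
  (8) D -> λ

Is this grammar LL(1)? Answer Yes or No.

No

FIRST(S) = {λ, b, g}
FIRST(B) = {b, g}
FIRST(C) = {λ, b, g}
FIRST(D) = {λ}
FOLLOW(S) = {$, b}
FOLLOW(B) = {b, g}
FOLLOW(C) = {$, b, g}
FOLLOW(D) = {b, g}
Cell M[B, g] receives both B -> g b D and B -> D D C g — the grammar is not LL(1).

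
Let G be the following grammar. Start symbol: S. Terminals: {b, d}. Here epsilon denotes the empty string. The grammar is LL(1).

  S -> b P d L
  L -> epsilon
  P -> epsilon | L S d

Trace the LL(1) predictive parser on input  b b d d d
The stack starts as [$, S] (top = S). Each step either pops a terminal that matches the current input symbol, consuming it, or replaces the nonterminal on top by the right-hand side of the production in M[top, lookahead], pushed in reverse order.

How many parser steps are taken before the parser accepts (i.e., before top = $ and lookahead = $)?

step 1: stack=$ S  input=b b d d d $  — expand S -> b P d L
step 2: stack=$ L d P b  input=b b d d d $  — match b
step 3: stack=$ L d P  input=b d d d $  — expand P -> L S d
step 4: stack=$ L d d S L  input=b d d d $  — expand L -> epsilon
step 5: stack=$ L d d S  input=b d d d $  — expand S -> b P d L
step 6: stack=$ L d d L d P b  input=b d d d $  — match b
step 7: stack=$ L d d L d P  input=d d d $  — expand P -> epsilon
step 8: stack=$ L d d L d  input=d d d $  — match d
step 9: stack=$ L d d L  input=d d $  — expand L -> epsilon
step 10: stack=$ L d d  input=d d $  — match d
step 11: stack=$ L d  input=d $  — match d
step 12: stack=$ L  input=$  — expand L -> epsilon
Accept reached after 12 steps.

12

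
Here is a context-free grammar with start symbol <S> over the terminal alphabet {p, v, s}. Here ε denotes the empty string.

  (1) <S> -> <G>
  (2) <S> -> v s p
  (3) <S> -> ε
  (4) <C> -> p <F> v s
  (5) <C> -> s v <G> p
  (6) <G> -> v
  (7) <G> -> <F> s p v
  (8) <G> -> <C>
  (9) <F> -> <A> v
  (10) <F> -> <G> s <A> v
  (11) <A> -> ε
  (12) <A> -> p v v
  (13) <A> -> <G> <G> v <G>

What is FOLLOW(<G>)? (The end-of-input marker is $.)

FIRST(<C>): from <C>->p <F> v s we get {p}; from <C>->s v <G> p we get {s}. So FIRST(<C>) = {p, s}.
FIRST(<S>): from <S>-><G> we get {p, s, v}; from <S>->v s p we get {v}; from <S>->ε we get {ε}. So FIRST(<S>) = {ε, p, s, v}.
FIRST(<G>): from <G>->v we get {v}; from <G>-><F> s p v we get {p, s, v}; from <G>-><C> we get {p, s}. So FIRST(<G>) = {p, s, v}.
FIRST(<A>): from <A>->ε we get {ε}; from <A>->p v v we get {p}; from <A>-><G> <G> v <G> we get {p, s, v}. So FIRST(<A>) = {ε, p, s, v}.
FIRST(<F>): from <F>-><A> v we get {p, s, v}; from <F>-><G> s <A> v we get {p, s, v}. So FIRST(<F>) = {p, s, v}.
FOLLOW(<S>) includes $ since <S> is the start symbol.
FOLLOW(<S>): <S> appears on no right-hand side. Thus FOLLOW(<S>) = {$}.
FOLLOW(<F>): in <C>->p <F> v s, <F> is followed by v s with FIRST {v}; in <G>-><F> s p v, <F> is followed by s p v with FIRST {s}. Thus FOLLOW(<F>) = {s, v}.
FOLLOW(<A>): in <F>-><A> v, <A> is followed by v with FIRST {v}; in <F>-><G> s <A> v, <A> is followed by v with FIRST {v}. Thus FOLLOW(<A>) = {v}.
FOLLOW(<G>): in <S>-><G>, the suffix after <G> is empty, so FOLLOW(<G>) ⊇ FOLLOW(<S>) = {$}; in <C>->s v <G> p, <G> is followed by p with FIRST {p}; in <F>-><G> s <A> v, <G> is followed by s <A> v with FIRST {s}; in <A>-><G> <G> v <G> (occurrence 1), <G> is followed by <G> v <G> with FIRST {p, s, v}; in <A>-><G> <G> v <G> (occurrence 2), <G> is followed by v <G> with FIRST {v}; in <A>-><G> <G> v <G> (occurrence 3), the suffix after <G> is empty, so FOLLOW(<G>) ⊇ FOLLOW(<A>) = {v}. Thus FOLLOW(<G>) = {$, p, s, v}.
FOLLOW(<C>): in <G>-><C>, the suffix after <C> is empty, so FOLLOW(<C>) ⊇ FOLLOW(<G>) = {$, p, s, v}. Thus FOLLOW(<C>) = {$, p, s, v}.

{$, p, s, v}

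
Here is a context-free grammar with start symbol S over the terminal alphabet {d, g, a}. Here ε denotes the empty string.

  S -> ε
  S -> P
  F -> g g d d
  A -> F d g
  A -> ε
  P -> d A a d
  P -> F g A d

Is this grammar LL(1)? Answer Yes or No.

Yes

FIRST(S) = {ε, d, g}
FIRST(F) = {g}
FIRST(A) = {ε, g}
FIRST(P) = {d, g}
FOLLOW(S) = {$}
FOLLOW(F) = {d, g}
FOLLOW(A) = {a, d}
FOLLOW(P) = {$}
Each cell of M receives at most one production.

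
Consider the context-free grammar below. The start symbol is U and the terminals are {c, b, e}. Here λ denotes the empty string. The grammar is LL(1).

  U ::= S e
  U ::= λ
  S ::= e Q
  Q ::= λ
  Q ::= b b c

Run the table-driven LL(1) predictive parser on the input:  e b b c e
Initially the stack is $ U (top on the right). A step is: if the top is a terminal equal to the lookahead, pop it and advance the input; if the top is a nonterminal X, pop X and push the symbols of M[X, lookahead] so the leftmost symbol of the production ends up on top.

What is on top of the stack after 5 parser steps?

b

step 1: stack=$ U  input=e b b c e $  — expand U ::= S e
step 2: stack=$ e S  input=e b b c e $  — expand S ::= e Q
step 3: stack=$ e Q e  input=e b b c e $  — match e
step 4: stack=$ e Q  input=b b c e $  — expand Q ::= b b c
step 5: stack=$ e c b b  input=b b c e $  — match b
Stack after step 5: $ e c b (top = b).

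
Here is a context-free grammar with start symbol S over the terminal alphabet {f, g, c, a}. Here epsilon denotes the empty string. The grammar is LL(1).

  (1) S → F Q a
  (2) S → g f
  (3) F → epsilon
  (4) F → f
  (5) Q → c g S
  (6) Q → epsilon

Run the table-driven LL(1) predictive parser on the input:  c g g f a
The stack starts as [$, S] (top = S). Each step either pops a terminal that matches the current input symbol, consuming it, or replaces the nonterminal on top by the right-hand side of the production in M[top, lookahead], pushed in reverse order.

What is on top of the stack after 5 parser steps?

step 1: stack=$ S  input=c g g f a $  — expand S → F Q a
step 2: stack=$ a Q F  input=c g g f a $  — expand F → epsilon
step 3: stack=$ a Q  input=c g g f a $  — expand Q → c g S
step 4: stack=$ a S g c  input=c g g f a $  — match c
step 5: stack=$ a S g  input=g g f a $  — match g
Stack after step 5: $ a S (top = S).

S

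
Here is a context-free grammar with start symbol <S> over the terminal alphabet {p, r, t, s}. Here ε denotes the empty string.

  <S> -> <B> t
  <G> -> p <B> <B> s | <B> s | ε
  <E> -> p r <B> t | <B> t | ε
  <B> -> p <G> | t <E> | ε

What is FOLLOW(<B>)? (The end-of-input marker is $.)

FIRST(<B>): from <B>->p <G> we get {p}; from <B>->t <E> we get {t}; from <B>->ε we get {ε}. So FIRST(<B>) = {ε, p, t}.
FIRST(<S>): from <S>-><B> t we get {p, t}. So FIRST(<S>) = {p, t}.
FIRST(<G>): from <G>->p <B> <B> s we get {p}; from <G>-><B> s we get {p, s, t}; from <G>->ε we get {ε}. So FIRST(<G>) = {ε, p, s, t}.
FIRST(<E>): from <E>->p r <B> t we get {p}; from <E>-><B> t we get {p, t}; from <E>->ε we get {ε}. So FIRST(<E>) = {ε, p, t}.
FOLLOW(<S>) includes $ since <S> is the start symbol.
FOLLOW(<S>): <S> appears on no right-hand side. Thus FOLLOW(<S>) = {$}.
FOLLOW(<B>): in <S>-><B> t, <B> is followed by t with FIRST {t}; in <G>->p <B> <B> s (occurrence 1), <B> is followed by <B> s with FIRST {p, s, t}; in <G>->p <B> <B> s (occurrence 2), <B> is followed by s with FIRST {s}; in <G>-><B> s, <B> is followed by s with FIRST {s}; in <E>->p r <B> t, <B> is followed by t with FIRST {t}; in <E>-><B> t, <B> is followed by t with FIRST {t}. Thus FOLLOW(<B>) = {p, s, t}.
FOLLOW(<G>): in <B>->p <G>, the suffix after <G> is empty, so FOLLOW(<G>) ⊇ FOLLOW(<B>) = {p, s, t}. Thus FOLLOW(<G>) = {p, s, t}.
FOLLOW(<E>): in <B>->t <E>, the suffix after <E> is empty, so FOLLOW(<E>) ⊇ FOLLOW(<B>) = {p, s, t}. Thus FOLLOW(<E>) = {p, s, t}.

{p, s, t}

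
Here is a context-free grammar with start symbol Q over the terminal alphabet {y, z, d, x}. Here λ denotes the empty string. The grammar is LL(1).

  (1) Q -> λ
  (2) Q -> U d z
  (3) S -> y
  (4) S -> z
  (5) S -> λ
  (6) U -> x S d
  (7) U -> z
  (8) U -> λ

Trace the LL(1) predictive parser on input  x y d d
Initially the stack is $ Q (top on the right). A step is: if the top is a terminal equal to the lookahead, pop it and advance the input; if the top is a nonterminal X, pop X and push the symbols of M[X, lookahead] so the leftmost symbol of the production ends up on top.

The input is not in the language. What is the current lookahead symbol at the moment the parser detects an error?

$

step 1: stack=$ Q  input=x y d d $  — expand Q -> U d z
step 2: stack=$ z d U  input=x y d d $  — expand U -> x S d
step 3: stack=$ z d d S x  input=x y d d $  — match x
step 4: stack=$ z d d S  input=y d d $  — expand S -> y
step 5: stack=$ z d d y  input=y d d $  — match y
step 6: stack=$ z d d  input=d d $  — match d
step 7: stack=$ z d  input=d $  — match d
step 8: stack=$ z  input=$  — error: top is terminal z but lookahead is $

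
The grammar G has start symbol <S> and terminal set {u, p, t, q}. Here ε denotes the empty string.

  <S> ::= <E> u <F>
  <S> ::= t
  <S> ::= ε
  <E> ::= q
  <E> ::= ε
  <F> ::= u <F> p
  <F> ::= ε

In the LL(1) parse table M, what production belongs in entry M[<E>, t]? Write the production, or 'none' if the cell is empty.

FIRST(<E>): from <E>::=q we get {q}; from <E>::=ε we get {ε}. So FIRST(<E>) = {ε, q}.
FIRST(<F>): from <F>::=u <F> p we get {u}; from <F>::=ε we get {ε}. So FIRST(<F>) = {ε, u}.
FIRST(<S>): from <S>::=<E> u <F> we get {q, u}; from <S>::=t we get {t}; from <S>::=ε we get {ε}. So FIRST(<S>) = {ε, q, t, u}.
FOLLOW(<S>) includes $ since <S> is the start symbol.
FOLLOW(<E>): in <S>::=<E> u <F>, <E> is followed by u <F> with FIRST {u}. Thus FOLLOW(<E>) = {u}.
For <E> ::= q: FIRST(q) = {q}, so it goes in M[<E>, t] for t ∈ {q}.
For <E> ::= ε: FIRST(ε) = {ε}, so it goes in M[<E>, t] for t ∈ {}; since ε ∈ FIRST, also for every t ∈ FOLLOW(<E>) = {u}.
None of these place a production in M[<E>, t].

none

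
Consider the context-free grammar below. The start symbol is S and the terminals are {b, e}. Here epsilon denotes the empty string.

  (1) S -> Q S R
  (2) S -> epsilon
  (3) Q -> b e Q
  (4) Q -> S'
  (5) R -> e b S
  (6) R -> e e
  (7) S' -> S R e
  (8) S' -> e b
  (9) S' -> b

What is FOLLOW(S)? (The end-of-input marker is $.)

{$, e}

FIRST(R) = {e}
FIRST(S) = {epsilon, b, e}  (via Q S R)
FIRST(S') = {b, e}  (via S R e)
FIRST(Q) = {b, e}  (via S')
FOLLOW(S) includes $ since S is the start symbol.
FOLLOW(Q): in S->Q S R, Q is followed by S R with FIRST {b, e}; in Q->b e Q, the suffix after Q is empty (adds nothing new). Thus FOLLOW(Q) = {b, e}.
FOLLOW(S'): in Q->S', the suffix after S' is empty, so FOLLOW(S') ⊇ FOLLOW(Q) = {b, e}. Thus FOLLOW(S') = {b, e}.
FOLLOW(S): in S->Q S R, S is followed by R with FIRST {e}; in R->e b S, the suffix after S is empty, so FOLLOW(S) ⊇ FOLLOW(R) = {$, e}; in S'->S R e, S is followed by R e with FIRST {e}. Thus FOLLOW(S) = {$, e}.
FOLLOW(R): in S->Q S R, the suffix after R is empty, so FOLLOW(R) ⊇ FOLLOW(S) = {$, e}; in S'->S R e, R is followed by e with FIRST {e}. Thus FOLLOW(R) = {$, e}.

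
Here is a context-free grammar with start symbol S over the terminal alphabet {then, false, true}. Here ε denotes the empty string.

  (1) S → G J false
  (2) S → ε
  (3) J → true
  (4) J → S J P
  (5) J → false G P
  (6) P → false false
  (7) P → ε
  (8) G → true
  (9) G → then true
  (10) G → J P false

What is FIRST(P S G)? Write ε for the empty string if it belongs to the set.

{false, then, true}

FIRST(P) = {ε, false}
FIRST(S) = {ε, false, then, true}  (via G J false)
FIRST(J) = {false, then, true}  (via S J P)
FIRST(G) = {false, then, true}  (via J P false)
FIRST(P S G): take FIRST of each symbol in turn, carrying on past any symbol whose FIRST contains ε; result {false, then, true}.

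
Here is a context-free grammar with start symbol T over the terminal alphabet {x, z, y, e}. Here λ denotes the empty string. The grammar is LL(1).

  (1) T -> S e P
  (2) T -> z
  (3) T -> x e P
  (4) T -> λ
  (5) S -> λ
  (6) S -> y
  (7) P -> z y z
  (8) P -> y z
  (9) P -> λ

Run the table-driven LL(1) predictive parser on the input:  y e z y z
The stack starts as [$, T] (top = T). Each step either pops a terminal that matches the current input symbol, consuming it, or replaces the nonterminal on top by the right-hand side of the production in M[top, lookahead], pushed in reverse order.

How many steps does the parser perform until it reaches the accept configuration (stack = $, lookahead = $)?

     Stack    Input        Action
  1  $ T      y e z y z $  expand T -> S e P
  2  $ P e S  y e z y z $  expand S -> y
  3  $ P e y  y e z y z $  match y
  4  $ P e    e z y z $    match e
  5  $ P      z y z $      expand P -> z y z
  6  $ z y z  z y z $      match z
  7  $ z y    y z $        match y
  8  $ z      z $          match z
Accept reached after 8 steps.

8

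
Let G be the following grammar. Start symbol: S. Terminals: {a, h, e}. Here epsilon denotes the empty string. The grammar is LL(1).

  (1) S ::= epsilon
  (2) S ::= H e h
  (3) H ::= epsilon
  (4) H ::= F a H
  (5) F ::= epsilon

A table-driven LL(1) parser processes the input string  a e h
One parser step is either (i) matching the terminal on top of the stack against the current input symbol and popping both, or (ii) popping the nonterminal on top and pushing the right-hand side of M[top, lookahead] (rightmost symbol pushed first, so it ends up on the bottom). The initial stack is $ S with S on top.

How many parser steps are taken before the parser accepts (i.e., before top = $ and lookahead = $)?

step 1: stack=$ S  input=a e h $  — expand S ::= H e h
step 2: stack=$ h e H  input=a e h $  — expand H ::= F a H
step 3: stack=$ h e H a F  input=a e h $  — expand F ::= epsilon
step 4: stack=$ h e H a  input=a e h $  — match a
step 5: stack=$ h e H  input=e h $  — expand H ::= epsilon
step 6: stack=$ h e  input=e h $  — match e
step 7: stack=$ h  input=h $  — match h
Accept reached after 7 steps.

7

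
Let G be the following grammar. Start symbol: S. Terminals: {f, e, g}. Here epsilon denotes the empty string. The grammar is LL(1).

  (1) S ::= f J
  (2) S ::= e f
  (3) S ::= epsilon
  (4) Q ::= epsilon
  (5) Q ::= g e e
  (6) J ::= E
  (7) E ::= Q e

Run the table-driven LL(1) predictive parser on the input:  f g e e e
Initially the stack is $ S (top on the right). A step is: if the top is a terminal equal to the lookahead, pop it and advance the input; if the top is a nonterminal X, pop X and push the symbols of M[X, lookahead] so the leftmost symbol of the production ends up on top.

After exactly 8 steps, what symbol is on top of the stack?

e

step 1: stack=$ S  input=f g e e e $  — expand S ::= f J
step 2: stack=$ J f  input=f g e e e $  — match f
step 3: stack=$ J  input=g e e e $  — expand J ::= E
step 4: stack=$ E  input=g e e e $  — expand E ::= Q e
step 5: stack=$ e Q  input=g e e e $  — expand Q ::= g e e
step 6: stack=$ e e e g  input=g e e e $  — match g
step 7: stack=$ e e e  input=e e e $  — match e
step 8: stack=$ e e  input=e e $  — match e
Stack after step 8: $ e (top = e).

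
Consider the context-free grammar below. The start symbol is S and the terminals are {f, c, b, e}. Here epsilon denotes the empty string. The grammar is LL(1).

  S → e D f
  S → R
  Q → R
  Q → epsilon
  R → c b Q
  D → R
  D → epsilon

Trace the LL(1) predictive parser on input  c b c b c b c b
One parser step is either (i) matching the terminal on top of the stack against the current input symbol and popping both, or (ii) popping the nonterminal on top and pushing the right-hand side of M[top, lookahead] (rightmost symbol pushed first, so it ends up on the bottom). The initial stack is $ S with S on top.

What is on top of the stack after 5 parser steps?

R

     Stack    Input              Action
  1  $ S      c b c b c b c b $  expand S → R
  2  $ R      c b c b c b c b $  expand R → c b Q
  3  $ Q b c  c b c b c b c b $  match c
  4  $ Q b    b c b c b c b $    match b
  5  $ Q      c b c b c b $      expand Q → R
Stack after step 5: $ R (top = R).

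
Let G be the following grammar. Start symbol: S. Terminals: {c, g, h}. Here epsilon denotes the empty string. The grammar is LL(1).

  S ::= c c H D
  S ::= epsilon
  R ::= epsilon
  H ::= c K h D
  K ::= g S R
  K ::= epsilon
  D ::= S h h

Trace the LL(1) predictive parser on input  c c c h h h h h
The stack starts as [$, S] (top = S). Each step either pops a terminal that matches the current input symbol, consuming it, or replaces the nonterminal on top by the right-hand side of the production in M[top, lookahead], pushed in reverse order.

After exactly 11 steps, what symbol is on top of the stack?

step 1: stack=$ S  input=c c c h h h h h $  — expand S ::= c c H D
step 2: stack=$ D H c c  input=c c c h h h h h $  — match c
step 3: stack=$ D H c  input=c c h h h h h $  — match c
step 4: stack=$ D H  input=c h h h h h $  — expand H ::= c K h D
step 5: stack=$ D D h K c  input=c h h h h h $  — match c
step 6: stack=$ D D h K  input=h h h h h $  — expand K ::= epsilon
step 7: stack=$ D D h  input=h h h h h $  — match h
step 8: stack=$ D D  input=h h h h $  — expand D ::= S h h
step 9: stack=$ D h h S  input=h h h h $  — expand S ::= epsilon
step 10: stack=$ D h h  input=h h h h $  — match h
step 11: stack=$ D h  input=h h h $  — match h
Stack after step 11: $ D (top = D).

D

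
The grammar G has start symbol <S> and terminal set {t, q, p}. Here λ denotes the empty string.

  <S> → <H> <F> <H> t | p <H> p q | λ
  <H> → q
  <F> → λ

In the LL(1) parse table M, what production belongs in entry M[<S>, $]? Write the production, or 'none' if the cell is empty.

<S> → λ

FIRST(<H>): from <H>→q we get {q}. So FIRST(<H>) = {q}.
FIRST(<F>): from <F>→λ we get {λ}. So FIRST(<F>) = {λ}.
FIRST(<S>): from <S>→<H> <F> <H> t we get {q}; from <S>→p <H> p q we get {p}; from <S>→λ we get {λ}. So FIRST(<S>) = {λ, p, q}.
FOLLOW(<S>) includes $ since <S> is the start symbol.
FOLLOW(<S>): <S> appears on no right-hand side. Thus FOLLOW(<S>) = {$}.
For <S> → <H> <F> <H> t: FIRST(<H> <F> <H> t) = {q}, so it goes in M[<S>, t] for t ∈ {q}.
For <S> → p <H> p q: FIRST(p <H> p q) = {p}, so it goes in M[<S>, t] for t ∈ {p}.
For <S> → λ: FIRST(λ) = {λ}, so it goes in M[<S>, t] for t ∈ {}; since λ ∈ FIRST, also for every t ∈ FOLLOW(<S>) = {$}.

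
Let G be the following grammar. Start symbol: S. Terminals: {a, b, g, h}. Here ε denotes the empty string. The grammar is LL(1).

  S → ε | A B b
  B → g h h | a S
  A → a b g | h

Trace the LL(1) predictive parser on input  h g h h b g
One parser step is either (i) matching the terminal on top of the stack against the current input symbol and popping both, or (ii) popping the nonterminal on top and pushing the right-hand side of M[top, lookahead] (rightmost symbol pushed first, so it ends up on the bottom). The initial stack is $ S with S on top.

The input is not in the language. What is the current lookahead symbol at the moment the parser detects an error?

step 1: stack=$ S  input=h g h h b g $  — expand S → A B b
step 2: stack=$ b B A  input=h g h h b g $  — expand A → h
step 3: stack=$ b B h  input=h g h h b g $  — match h
step 4: stack=$ b B  input=g h h b g $  — expand B → g h h
step 5: stack=$ b h h g  input=g h h b g $  — match g
step 6: stack=$ b h h  input=h h b g $  — match h
step 7: stack=$ b h  input=h b g $  — match h
step 8: stack=$ b  input=b g $  — match b
step 9: stack=$  input=g $  — error: stack empty but input remains

g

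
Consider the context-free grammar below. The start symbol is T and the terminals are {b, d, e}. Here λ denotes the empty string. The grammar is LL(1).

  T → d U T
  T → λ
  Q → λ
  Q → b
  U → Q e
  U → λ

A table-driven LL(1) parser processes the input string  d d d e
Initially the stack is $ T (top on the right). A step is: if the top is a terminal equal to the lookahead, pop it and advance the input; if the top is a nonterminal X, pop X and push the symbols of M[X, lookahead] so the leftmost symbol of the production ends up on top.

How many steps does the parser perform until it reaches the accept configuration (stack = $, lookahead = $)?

      Stack    Input      Action
   1  $ T      d d d e $  expand T → d U T
   2  $ T U d  d d d e $  match d
   3  $ T U    d d e $    expand U → λ
   4  $ T      d d e $    expand T → d U T
   5  $ T U d  d d e $    match d
   6  $ T U    d e $      expand U → λ
   7  $ T      d e $      expand T → d U T
   8  $ T U d  d e $      match d
   9  $ T U    e $        expand U → Q e
  10  $ T e Q  e $        expand Q → λ
  11  $ T e    e $        match e
  12  $ T      $          expand T → λ
Accept reached after 12 steps.

12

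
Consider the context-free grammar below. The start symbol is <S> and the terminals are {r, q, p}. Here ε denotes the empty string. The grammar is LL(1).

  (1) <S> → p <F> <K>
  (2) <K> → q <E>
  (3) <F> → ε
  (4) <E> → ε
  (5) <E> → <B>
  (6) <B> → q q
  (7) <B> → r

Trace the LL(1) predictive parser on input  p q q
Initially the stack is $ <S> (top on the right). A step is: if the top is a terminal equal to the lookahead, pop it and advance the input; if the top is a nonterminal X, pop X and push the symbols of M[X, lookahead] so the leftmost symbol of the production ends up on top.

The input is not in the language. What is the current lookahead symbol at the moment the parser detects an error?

     Stack        Input    Action
  1  $ <S>        p q q $  expand <S> → p <F> <K>
  2  $ <K> <F> p  p q q $  match p
  3  $ <K> <F>    q q $    expand <F> → ε
  4  $ <K>        q q $    expand <K> → q <E>
  5  $ <E> q      q q $    match q
  6  $ <E>        q $      expand <E> → <B>
  7  $ <B>        q $      expand <B> → q q
  8  $ q q        q $      match q
  9  $ q          $        error: top is terminal q but lookahead is $

$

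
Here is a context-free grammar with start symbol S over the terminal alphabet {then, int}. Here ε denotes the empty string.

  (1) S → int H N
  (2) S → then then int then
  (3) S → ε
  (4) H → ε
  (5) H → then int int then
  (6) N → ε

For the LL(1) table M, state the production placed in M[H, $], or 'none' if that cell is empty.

FIRST(S) = {ε, int, then}
FIRST(H) = {ε, then}
FIRST(N) = {ε}
FOLLOW(S) includes $ since S is the start symbol.
FOLLOW(S): S appears on no right-hand side. Thus FOLLOW(S) = {$}.
FOLLOW(H): in S→int H N, H is followed by N with FIRST {ε}; in S→int H N, the suffix after H is nullable, so FOLLOW(H) ⊇ FOLLOW(S) = {$}. Thus FOLLOW(H) = {$}.
For H → ε: FIRST(ε) = {ε}, so it goes in M[H, t] for t ∈ {}; since ε ∈ FIRST, also for every t ∈ FOLLOW(H) = {$}.
For H → then int int then: FIRST(then int int then) = {then}, so it goes in M[H, t] for t ∈ {then}.

H → ε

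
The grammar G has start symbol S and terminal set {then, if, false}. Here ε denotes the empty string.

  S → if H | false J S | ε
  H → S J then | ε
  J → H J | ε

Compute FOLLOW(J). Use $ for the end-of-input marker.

{$, false, if, then}

FIRST(S) = {ε, false, if}
FIRST(H) = {ε, false, if, then}  (via S J then)
FIRST(J) = {ε, false, if, then}  (via H J)
FOLLOW(S) includes $ since S is the start symbol.
FOLLOW(S): in S→false J S, the suffix after S is empty (adds nothing new); in H→S J then, S is followed by J then with FIRST {false, if, then}. Thus FOLLOW(S) = {$, false, if, then}.
FOLLOW(J): in S→false J S, J is followed by S with FIRST {ε, false, if}; in S→false J S, the suffix after J is nullable, so FOLLOW(J) ⊇ FOLLOW(S) = {$, false, if, then}; in H→S J then, J is followed by then with FIRST {then}; in J→H J, the suffix after J is empty (adds nothing new). Thus FOLLOW(J) = {$, false, if, then}.
FOLLOW(H): in S→if H, the suffix after H is empty, so FOLLOW(H) ⊇ FOLLOW(S) = {$, false, if, then}; in J→H J, H is followed by J with FIRST {ε, false, if, then}; in J→H J, the suffix after H is nullable, so FOLLOW(H) ⊇ FOLLOW(J) = {$, false, if, then}. Thus FOLLOW(H) = {$, false, if, then}.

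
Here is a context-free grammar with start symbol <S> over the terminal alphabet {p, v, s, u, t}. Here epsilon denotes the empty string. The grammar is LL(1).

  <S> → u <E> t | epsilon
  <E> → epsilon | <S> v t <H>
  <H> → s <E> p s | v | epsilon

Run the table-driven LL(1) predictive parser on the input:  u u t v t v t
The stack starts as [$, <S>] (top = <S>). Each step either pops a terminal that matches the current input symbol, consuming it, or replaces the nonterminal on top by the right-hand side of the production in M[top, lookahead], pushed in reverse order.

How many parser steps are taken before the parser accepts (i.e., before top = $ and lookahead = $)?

12

      Stack                Input            Action
   1  $ <S>                u u t v t v t $  expand <S> → u <E> t
   2  $ t <E> u            u u t v t v t $  match u
   3  $ t <E>              u t v t v t $    expand <E> → <S> v t <H>
   4  $ t <H> t v <S>      u t v t v t $    expand <S> → u <E> t
   5  $ t <H> t v t <E> u  u t v t v t $    match u
   6  $ t <H> t v t <E>    t v t v t $      expand <E> → epsilon
   7  $ t <H> t v t        t v t v t $      match t
   8  $ t <H> t v          v t v t $        match v
   9  $ t <H> t            t v t $          match t
  10  $ t <H>              v t $            expand <H> → v
  11  $ t v                v t $            match v
  12  $ t                  t $              match t
Accept reached after 12 steps.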